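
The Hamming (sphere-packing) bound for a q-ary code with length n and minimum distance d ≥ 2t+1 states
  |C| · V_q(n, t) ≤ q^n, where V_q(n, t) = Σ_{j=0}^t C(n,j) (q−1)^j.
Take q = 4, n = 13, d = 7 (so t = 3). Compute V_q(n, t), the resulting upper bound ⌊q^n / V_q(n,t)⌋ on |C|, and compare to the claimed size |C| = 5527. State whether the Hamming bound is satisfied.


V_q(n, t) = 8464, q^n = 67108864, Hamming bound = 7928, |C| = 5527 ≤ bound (satisfied).

Step 1: Compute V_q(n, t) = Σ_{j=0}^3 C(n, j) (q−1)^j.
  j = 0: C(13,0)·(3)^0 = 1·1 = 1.
  j = 1: C(13,1)·(3)^1 = 13·3 = 39.
  j = 2: C(13,2)·(3)^2 = 78·9 = 702.
  j = 3: C(13,3)·(3)^3 = 286·27 = 7722.
  V_q(n, t) = 1 + 39 + 702 + 7722 = 8464.
Step 2: q^n = 4^13 = 67108864.
Step 3: Hamming bound ⌊q^n / V_q(n,t)⌋ = ⌊67108864/8464⌋ = 7928.
Step 4: Compare |C| = 5527 to 7928: satisfied.
The claimed |C| lies below the Hamming bound.


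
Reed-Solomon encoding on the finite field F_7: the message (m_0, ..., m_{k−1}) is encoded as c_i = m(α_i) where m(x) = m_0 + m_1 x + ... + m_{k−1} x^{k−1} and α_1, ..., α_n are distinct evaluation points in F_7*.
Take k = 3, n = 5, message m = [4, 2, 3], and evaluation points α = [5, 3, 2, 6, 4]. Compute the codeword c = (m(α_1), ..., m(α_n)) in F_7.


c = [5, 2, 6, 5, 4]

Message polynomial: m(x) = 4 + 2·x + 3·x^2 (mod 7).
For each evaluation point α_i, compute m(α_i) mod 7:
  α_1 = 5: Horner steps 3 → 3 → 5, so m(5) = 5.
  α_2 = 3: Horner steps 3 → 4 → 2, so m(3) = 2.
  α_3 = 2: Horner steps 3 → 1 → 6, so m(2) = 6.
  α_4 = 6: Horner steps 3 → 6 → 5, so m(6) = 5.
  α_5 = 4: Horner steps 3 → 0 → 4, so m(4) = 4.
Codeword c = [5, 2, 6, 5, 4] ∈ F_7^5.


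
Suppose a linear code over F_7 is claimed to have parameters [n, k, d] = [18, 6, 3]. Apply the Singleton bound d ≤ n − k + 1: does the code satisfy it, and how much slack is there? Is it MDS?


Singleton RHS = n − k + 1 = 13, slack = 10, bound satisfied, not MDS.

Singleton bound: d ≤ n − k + 1.
Here n = 18, k = 6, so n − k + 1 = 13.
Given d = 3, check d ≤ 13: YES.
Slack = (n − k + 1) − d = 10.
The code is NOT MDS (slack = 10 > 0).
Description: the claimed parameters are [18, 6, 3]_7; such a code would be non-MDS.


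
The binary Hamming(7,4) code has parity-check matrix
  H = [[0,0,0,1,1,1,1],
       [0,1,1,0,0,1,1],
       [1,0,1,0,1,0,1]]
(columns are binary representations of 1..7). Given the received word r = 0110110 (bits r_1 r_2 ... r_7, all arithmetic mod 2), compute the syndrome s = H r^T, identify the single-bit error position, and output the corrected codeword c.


s = (0, 1, 0)^T, error position = 2, corrected codeword c = 0010110

Compute s = H r^T mod 2 one row at a time:
  s_1 = 0 + 1 + 1 + 0 = 2 ≡ 0 (mod 2).
  s_2 = 1 + 1 + 1 + 0 = 3 ≡ 1 (mod 2).
  s_3 = 0 + 1 + 1 + 0 = 2 ≡ 0 (mod 2).
s = (0, 1, 0)^T — this equals column 2 of H (binary 010), so error is at position 2.
Correct: flip bit 2 of r = 0110110 to get c = 0010110.


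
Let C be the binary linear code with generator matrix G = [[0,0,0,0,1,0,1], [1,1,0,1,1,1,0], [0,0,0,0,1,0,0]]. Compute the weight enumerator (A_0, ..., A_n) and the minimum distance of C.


Weight distribution: A_0 = 1, A_1 = 2, A_2 = 1, A_4 = 1, A_5 = 2, A_6 = 1. Minimum distance d = 1.

Enumerate all 2^3 = 8 messages m ∈ F_2^3.
For each, compute codeword c = mG in F_2^7, then tally its weight.
  m = 000 → c = 0000000, weight = 0.
  m = 100 → c = 0000101, weight = 2.
  m = 010 → c = 1101110, weight = 5.
  m = 110 → c = 1101011, weight = 5.
  m = 001 → c = 0000100, weight = 1.
  m = 101 → c = 0000001, weight = 1.
  m = 011 → c = 1101010, weight = 4.
  m = 111 → c = 1101111, weight = 6.
Tally weights:
  weight 0: 1 codewords.
  weight 1: 2 codewords.
  weight 2: 1 codewords.
  weight 4: 1 codewords.
  weight 5: 2 codewords.
  weight 6: 1 codewords.
Minimum distance d = smallest w > 0 with A_w > 0 = 1.
Sanity: Σ A_w = 8 = 2^3 = 8 ✓.


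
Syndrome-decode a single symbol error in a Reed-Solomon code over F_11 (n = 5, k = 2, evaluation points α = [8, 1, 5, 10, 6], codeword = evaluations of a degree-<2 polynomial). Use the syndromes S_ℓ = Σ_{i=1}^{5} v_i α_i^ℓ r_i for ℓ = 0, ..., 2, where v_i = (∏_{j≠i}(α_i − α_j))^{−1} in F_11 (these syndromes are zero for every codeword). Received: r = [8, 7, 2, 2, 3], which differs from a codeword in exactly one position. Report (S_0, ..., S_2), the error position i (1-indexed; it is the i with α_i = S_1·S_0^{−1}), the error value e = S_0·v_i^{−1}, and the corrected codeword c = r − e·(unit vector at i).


S = (3, 4, 9), error at position 3, error magnitude e = 7, c = [8, 7, 6, 2, 3].

Step 1: column multipliers v_i = (∏_{j≠i}(α_i − α_j))^{−1} mod 11.
  i = 1 (α = 8): (8−1)(8−5)(8−10)(8−6) = 7·3·(−2)·2 = −84 ≡ 4, so v_1 = 4^{−1} = 3 (mod 11).
  i = 2 (α = 1): (1−8)(1−5)(1−10)(1−6) = (−7)·(−4)·(−9)·(−5) = 1260 ≡ 6, so v_2 = 6^{−1} = 2 (mod 11).
  i = 3 (α = 5): (5−8)(5−1)(5−10)(5−6) = (−3)·4·(−5)·(−1) = −60 ≡ 6, so v_3 = 6^{−1} = 2 (mod 11).
  i = 4 (α = 10): (10−8)(10−1)(10−5)(10−6) = 2·9·5·4 = 360 ≡ 8, so v_4 = 8^{−1} = 7 (mod 11).
  i = 5 (α = 6): (6−8)(6−1)(6−5)(6−10) = (−2)·5·1·(−4) = 40 ≡ 7, so v_5 = 7^{−1} = 8 (mod 11).
  v = [3, 2, 2, 7, 8].
Step 2: syndromes of r = [8, 7, 2, 2, 3] (all sums mod 11).
  S_0 = Σ v_i r_i = 3·8 + 2·7 + 2·2 + 7·2 + 8·3 = 80 ≡ 3.
  S_1 = Σ v_i α_i r_i = 3·8·8 + 2·1·7 + 2·5·2 + 7·10·2 + 8·6·3 = 510 ≡ 4.
  α_i^2 mod 11 = [9, 1, 3, 1, 3].
  S_2 = Σ v_i α_i^2 r_i = 3·9·8 + 2·1·7 + 2·3·2 + 7·1·2 + 8·3·3 = 328 ≡ 9.
  S = (3, 4, 9) ≠ 0, so r is not a codeword (an error is present).
Step 3: locate the error. For a single error e at position i, S_ℓ = v_i·e·α_i^ℓ, so α_err = S_1/S_0.
  S_0^{−1} = 3^{−1} = 4 (mod 11), so α_err = 4·4 = 16 ≡ 5 = α_3. Error position i = 3.
  Consistency check: S_2/S_1 = 9·3 = 27 ≡ 5 = α_err ✓ (single-error assumption holds).
Step 4: error magnitude e = S_0/v_3 = S_0·∏_{j≠3}(α_3 − α_j) = 3·6 = 18 ≡ 7 (mod 11).
Step 5: correct position 3: c_3 = r_3 − e = 2 − 7 ≡ 6 (mod 11). Hence c = [8, 7, 6, 2, 3].
  Check: interpolating c through the α_i gives m(x) = 10 + 8·x (degree < 2) with m(α_i) = c_i for every i, so c is indeed a codeword.


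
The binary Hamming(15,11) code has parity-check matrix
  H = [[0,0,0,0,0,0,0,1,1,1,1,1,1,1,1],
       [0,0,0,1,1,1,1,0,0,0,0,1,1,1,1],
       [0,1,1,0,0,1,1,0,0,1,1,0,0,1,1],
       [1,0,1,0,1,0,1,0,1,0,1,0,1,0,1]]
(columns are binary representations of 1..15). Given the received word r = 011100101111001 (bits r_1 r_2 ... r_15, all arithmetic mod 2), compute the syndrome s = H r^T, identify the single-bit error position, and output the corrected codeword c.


s = (1, 0, 0, 1)^T, error position = 9, corrected codeword c = 011100100111001

Compute s = H r^T mod 2 one row at a time:
  s_1 = 0 + 1 + 1 + 1 + 1 + 0 + 0 + 1 = 5 ≡ 1 (mod 2).
  s_2 = 1 + 0 + 0 + 1 + 1 + 0 + 0 + 1 = 4 ≡ 0 (mod 2).
  s_3 = 1 + 1 + 0 + 1 + 1 + 1 + 0 + 1 = 6 ≡ 0 (mod 2).
  s_4 = 0 + 1 + 0 + 1 + 1 + 1 + 0 + 1 = 5 ≡ 1 (mod 2).
s = (1, 0, 0, 1)^T — this equals column 9 of H (binary 1001), so error is at position 9.
Correct: flip bit 9 of r = 011100101111001 to get c = 011100100111001.


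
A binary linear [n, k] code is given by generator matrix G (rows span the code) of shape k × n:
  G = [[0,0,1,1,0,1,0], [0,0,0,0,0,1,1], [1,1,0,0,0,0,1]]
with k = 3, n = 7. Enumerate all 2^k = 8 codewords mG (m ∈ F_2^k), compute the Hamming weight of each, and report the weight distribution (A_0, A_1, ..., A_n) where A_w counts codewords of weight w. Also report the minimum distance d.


Weight distribution: A_0 = 1, A_2 = 1, A_3 = 4, A_4 = 1, A_6 = 1. Minimum distance d = 2.

Enumerate all 2^3 = 8 messages m ∈ F_2^3.
For each, compute codeword c = mG in F_2^7, then tally its weight.
  m = 000 → c = 0000000, weight = 0.
  m = 100 → c = 0011010, weight = 3.
  m = 010 → c = 0000011, weight = 2.
  m = 110 → c = 0011001, weight = 3.
  m = 001 → c = 1100001, weight = 3.
  m = 101 → c = 1111011, weight = 6.
  m = 011 → c = 1100010, weight = 3.
  m = 111 → c = 1111000, weight = 4.
Tally weights:
  weight 0: 1 codewords.
  weight 2: 1 codewords.
  weight 3: 4 codewords.
  weight 4: 1 codewords.
  weight 6: 1 codewords.
Minimum distance d = smallest w > 0 with A_w > 0 = 2.
Sanity: Σ A_w = 8 = 2^3 = 8 ✓.


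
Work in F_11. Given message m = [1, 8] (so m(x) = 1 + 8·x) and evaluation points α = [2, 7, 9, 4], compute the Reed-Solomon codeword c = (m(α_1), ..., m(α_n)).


c = [6, 2, 7, 0]

Message polynomial: m(x) = 1 + 8·x (mod 11).
For each evaluation point α_i, compute m(α_i) mod 11:
  α_1 = 2: Horner steps 8 → 6, so m(2) = 6.
  α_2 = 7: Horner steps 8 → 2, so m(7) = 2.
  α_3 = 9: Horner steps 8 → 7, so m(9) = 7.
  α_4 = 4: Horner steps 8 → 0, so m(4) = 0.
Codeword c = [6, 2, 7, 0] ∈ F_11^4.


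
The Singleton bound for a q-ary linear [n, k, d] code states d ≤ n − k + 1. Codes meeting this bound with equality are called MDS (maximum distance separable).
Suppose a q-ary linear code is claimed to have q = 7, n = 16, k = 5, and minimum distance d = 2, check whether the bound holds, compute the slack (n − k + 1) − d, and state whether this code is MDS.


Singleton RHS = n − k + 1 = 12, slack = 10, bound satisfied, not MDS.

Singleton bound: d ≤ n − k + 1.
Here n = 16, k = 5, so n − k + 1 = 12.
Given d = 2, check d ≤ 12: YES.
Slack = (n − k + 1) − d = 10.
The code is NOT MDS (slack = 10 > 0).
Description: the claimed parameters are [16, 5, 2]_7; such a code would be non-MDS.


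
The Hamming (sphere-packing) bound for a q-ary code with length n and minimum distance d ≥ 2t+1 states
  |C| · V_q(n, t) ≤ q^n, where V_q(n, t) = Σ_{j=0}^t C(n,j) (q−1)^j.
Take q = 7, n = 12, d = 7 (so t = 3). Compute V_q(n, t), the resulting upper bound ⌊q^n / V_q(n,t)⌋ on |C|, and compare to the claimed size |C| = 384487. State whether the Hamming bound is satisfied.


V_q(n, t) = 49969, q^n = 13841287201, Hamming bound = 276997, |C| = 384487 > bound (violated).

Step 1: Compute V_q(n, t) = Σ_{j=0}^3 C(n, j) (q−1)^j.
  j = 0: C(12,0)·(6)^0 = 1·1 = 1.
  j = 1: C(12,1)·(6)^1 = 12·6 = 72.
  j = 2: C(12,2)·(6)^2 = 66·36 = 2376.
  j = 3: C(12,3)·(6)^3 = 220·216 = 47520.
  V_q(n, t) = 1 + 72 + 2376 + 47520 = 49969.
Step 2: q^n = 7^12 = 13841287201.
Step 3: Hamming bound ⌊q^n / V_q(n,t)⌋ = ⌊13841287201/49969⌋ = 276997.
Step 4: Compare |C| = 384487 to 276997: violated.
The claimed |C| lies above the Hamming bound, so no 7-ary code of length 12 with d ≥ 7 can have 384487 codewords.


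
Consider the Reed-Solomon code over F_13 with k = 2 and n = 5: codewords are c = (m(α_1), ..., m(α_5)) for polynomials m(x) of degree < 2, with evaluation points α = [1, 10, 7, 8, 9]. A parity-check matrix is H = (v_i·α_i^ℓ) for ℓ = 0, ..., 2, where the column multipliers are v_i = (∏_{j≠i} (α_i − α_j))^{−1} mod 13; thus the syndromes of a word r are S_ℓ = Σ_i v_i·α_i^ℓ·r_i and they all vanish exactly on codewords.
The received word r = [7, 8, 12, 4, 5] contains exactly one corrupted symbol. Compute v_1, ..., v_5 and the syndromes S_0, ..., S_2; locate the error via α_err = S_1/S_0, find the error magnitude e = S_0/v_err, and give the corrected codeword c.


S = (2, 3, 11), error at position 4, error magnitude e = 2, c = [7, 8, 12, 2, 5].

Step 1: column multipliers v_i = (∏_{j≠i}(α_i − α_j))^{−1} mod 13.
  i = 1 (α = 1): (1−10)(1−7)(1−8)(1−9) = (−9)·(−6)·(−7)·(−8) = 3024 ≡ 8, so v_1 = 8^{−1} = 5 (mod 13).
  i = 2 (α = 10): (10−1)(10−7)(10−8)(10−9) = 9·3·2·1 = 54 ≡ 2, so v_2 = 2^{−1} = 7 (mod 13).
  i = 3 (α = 7): (7−1)(7−10)(7−8)(7−9) = 6·(−3)·(−1)·(−2) = −36 ≡ 3, so v_3 = 3^{−1} = 9 (mod 13).
  i = 4 (α = 8): (8−1)(8−10)(8−7)(8−9) = 7·(−2)·1·(−1) = 14 ≡ 1, so v_4 = 1^{−1} = 1 (mod 13).
  i = 5 (α = 9): (9−1)(9−10)(9−7)(9−8) = 8·(−1)·2·1 = −16 ≡ 10, so v_5 = 10^{−1} = 4 (mod 13).
  v = [5, 7, 9, 1, 4].
Step 2: syndromes of r = [7, 8, 12, 4, 5] (all sums mod 13).
  S_0 = Σ v_i r_i = 5·7 + 7·8 + 9·12 + 1·4 + 4·5 = 223 ≡ 2.
  S_1 = Σ v_i α_i r_i = 5·1·7 + 7·10·8 + 9·7·12 + 1·8·4 + 4·9·5 = 1563 ≡ 3.
  α_i^2 mod 13 = [1, 9, 10, 12, 3].
  S_2 = Σ v_i α_i^2 r_i = 5·1·7 + 7·9·8 + 9·10·12 + 1·12·4 + 4·3·5 = 1727 ≡ 11.
  S = (2, 3, 11) ≠ 0, so r is not a codeword (an error is present).
Step 3: locate the error. For a single error e at position i, S_ℓ = v_i·e·α_i^ℓ, so α_err = S_1/S_0.
  S_0^{−1} = 2^{−1} = 7 (mod 13), so α_err = 3·7 = 21 ≡ 8 = α_4. Error position i = 4.
  Consistency check: S_2/S_1 = 11·9 = 99 ≡ 8 = α_err ✓ (single-error assumption holds).
Step 4: error magnitude e = S_0/v_4 = S_0·∏_{j≠4}(α_4 − α_j) = 2·1 = 2 ≡ 2 (mod 13).
Step 5: correct position 4: c_4 = r_4 − e = 4 − 2 ≡ 2 (mod 13). Hence c = [7, 8, 12, 2, 5].
  Check: interpolating c through the α_i gives m(x) = 4 + 3·x (degree < 2) with m(α_i) = c_i for every i, so c is indeed a codeword.


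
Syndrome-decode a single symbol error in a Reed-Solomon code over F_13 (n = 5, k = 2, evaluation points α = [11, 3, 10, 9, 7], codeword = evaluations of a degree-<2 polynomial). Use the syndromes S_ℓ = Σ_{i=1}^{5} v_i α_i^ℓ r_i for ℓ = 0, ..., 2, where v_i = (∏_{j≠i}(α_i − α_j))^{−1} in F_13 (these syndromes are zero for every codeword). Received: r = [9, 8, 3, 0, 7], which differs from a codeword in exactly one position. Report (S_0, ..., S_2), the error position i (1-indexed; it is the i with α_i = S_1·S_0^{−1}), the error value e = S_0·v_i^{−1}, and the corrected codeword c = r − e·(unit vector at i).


S = (10, 6, 1), error at position 1, error magnitude e = 3, c = [6, 8, 3, 0, 7].

Step 1: column multipliers v_i = (∏_{j≠i}(α_i − α_j))^{−1} mod 13.
  i = 1 (α = 11): (11−3)(11−10)(11−9)(11−7) = 8·1·2·4 = 64 ≡ 12, so v_1 = 12^{−1} = 12 (mod 13).
  i = 2 (α = 3): (3−11)(3−10)(3−9)(3−7) = (−8)·(−7)·(−6)·(−4) = 1344 ≡ 5, so v_2 = 5^{−1} = 8 (mod 13).
  i = 3 (α = 10): (10−11)(10−3)(10−9)(10−7) = (−1)·7·1·3 = −21 ≡ 5, so v_3 = 5^{−1} = 8 (mod 13).
  i = 4 (α = 9): (9−11)(9−3)(9−10)(9−7) = (−2)·6·(−1)·2 = 24 ≡ 11, so v_4 = 11^{−1} = 6 (mod 13).
  i = 5 (α = 7): (7−11)(7−3)(7−10)(7−9) = (−4)·4·(−3)·(−2) = −96 ≡ 8, so v_5 = 8^{−1} = 5 (mod 13).
  v = [12, 8, 8, 6, 5].
Step 2: syndromes of r = [9, 8, 3, 0, 7] (all sums mod 13).
  S_0 = Σ v_i r_i = 12·9 + 8·8 + 8·3 + 6·0 + 5·7 = 231 ≡ 10.
  S_1 = Σ v_i α_i r_i = 12·11·9 + 8·3·8 + 8·10·3 + 6·9·0 + 5·7·7 = 1865 ≡ 6.
  α_i^2 mod 13 = [4, 9, 9, 3, 10].
  S_2 = Σ v_i α_i^2 r_i = 12·4·9 + 8·9·8 + 8·9·3 + 6·3·0 + 5·10·7 = 1574 ≡ 1.
  S = (10, 6, 1) ≠ 0, so r is not a codeword (an error is present).
Step 3: locate the error. For a single error e at position i, S_ℓ = v_i·e·α_i^ℓ, so α_err = S_1/S_0.
  S_0^{−1} = 10^{−1} = 4 (mod 13), so α_err = 6·4 = 24 ≡ 11 = α_1. Error position i = 1.
  Consistency check: S_2/S_1 = 1·11 = 11 ≡ 11 = α_err ✓ (single-error assumption holds).
Step 4: error magnitude e = S_0/v_1 = S_0·∏_{j≠1}(α_1 − α_j) = 10·12 = 120 ≡ 3 (mod 13).
Step 5: correct position 1: c_1 = r_1 − e = 9 − 3 ≡ 6 (mod 13). Hence c = [6, 8, 3, 0, 7].
  Check: interpolating c through the α_i gives m(x) = 12 + 3·x (degree < 2) with m(α_i) = c_i for every i, so c is indeed a codeword.


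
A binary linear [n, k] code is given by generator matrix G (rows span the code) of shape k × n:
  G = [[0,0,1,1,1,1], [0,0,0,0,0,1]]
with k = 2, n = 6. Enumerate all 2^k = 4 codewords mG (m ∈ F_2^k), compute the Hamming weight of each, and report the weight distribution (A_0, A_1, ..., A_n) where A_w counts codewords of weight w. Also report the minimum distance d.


Weight distribution: A_0 = 1, A_1 = 1, A_3 = 1, A_4 = 1. Minimum distance d = 1.

Enumerate all 2^2 = 4 messages m ∈ F_2^2.
For each, compute codeword c = mG in F_2^6, then tally its weight.
  m = 00 → c = 000000, weight = 0.
  m = 10 → c = 001111, weight = 4.
  m = 01 → c = 000001, weight = 1.
  m = 11 → c = 001110, weight = 3.
Tally weights:
  weight 0: 1 codewords.
  weight 1: 1 codewords.
  weight 3: 1 codewords.
  weight 4: 1 codewords.
Minimum distance d = smallest w > 0 with A_w > 0 = 1.
Sanity: Σ A_w = 4 = 2^2 = 4 ✓.


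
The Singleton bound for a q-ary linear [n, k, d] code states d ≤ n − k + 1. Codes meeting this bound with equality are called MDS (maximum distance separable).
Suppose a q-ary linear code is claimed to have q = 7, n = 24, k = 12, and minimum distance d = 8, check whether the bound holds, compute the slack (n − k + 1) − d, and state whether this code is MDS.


Singleton RHS = n − k + 1 = 13, slack = 5, bound satisfied, not MDS.

Singleton bound: d ≤ n − k + 1.
Here n = 24, k = 12, so n − k + 1 = 13.
Given d = 8, check d ≤ 13: YES.
Slack = (n − k + 1) − d = 5.
The code is NOT MDS (slack = 5 > 0).
Description: the claimed parameters are [24, 12, 8]_7; such a code would be non-MDS.


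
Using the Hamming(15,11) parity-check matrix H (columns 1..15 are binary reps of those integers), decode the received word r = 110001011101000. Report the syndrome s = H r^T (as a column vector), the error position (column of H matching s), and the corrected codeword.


s = (0, 0, 1, 0)^T, error position = 2, corrected codeword c = 100001011101000

Compute s = H r^T mod 2 one row at a time:
  s_1 = 1 + 1 + 1 + 0 + 1 + 0 + 0 + 0 = 4 ≡ 0 (mod 2).
  s_2 = 0 + 0 + 1 + 0 + 1 + 0 + 0 + 0 = 2 ≡ 0 (mod 2).
  s_3 = 1 + 0 + 1 + 0 + 1 + 0 + 0 + 0 = 3 ≡ 1 (mod 2).
  s_4 = 1 + 0 + 0 + 0 + 1 + 0 + 0 + 0 = 2 ≡ 0 (mod 2).
s = (0, 0, 1, 0)^T — this equals column 2 of H (binary 0010), so error is at position 2.
Correct: flip bit 2 of r = 110001011101000 to get c = 100001011101000.


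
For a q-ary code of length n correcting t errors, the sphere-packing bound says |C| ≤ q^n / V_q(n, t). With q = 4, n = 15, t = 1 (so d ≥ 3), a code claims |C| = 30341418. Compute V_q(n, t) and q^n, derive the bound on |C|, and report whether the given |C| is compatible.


V_q(n, t) = 46, q^n = 1073741824, Hamming bound = 23342213, |C| = 30341418 > bound (violated).

Step 1: Compute V_q(n, t) = Σ_{j=0}^1 C(n, j) (q−1)^j.
  j = 0: C(15,0)·(3)^0 = 1·1 = 1.
  j = 1: C(15,1)·(3)^1 = 15·3 = 45.
  V_q(n, t) = 1 + 45 = 46.
Step 2: q^n = 4^15 = 1073741824.
Step 3: Hamming bound ⌊q^n / V_q(n,t)⌋ = ⌊1073741824/46⌋ = 23342213.
Step 4: Compare |C| = 30341418 to 23342213: violated.
The claimed |C| lies above the Hamming bound, so no 4-ary code of length 15 with d ≥ 3 can have 30341418 codewords.


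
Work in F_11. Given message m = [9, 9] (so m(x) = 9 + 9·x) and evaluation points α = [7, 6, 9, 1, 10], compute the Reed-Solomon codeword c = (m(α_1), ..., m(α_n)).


c = [6, 8, 2, 7, 0]

Message polynomial: m(x) = 9 + 9·x (mod 11).
For each evaluation point α_i, compute m(α_i) mod 11:
  α_1 = 7: Horner steps 9 → 6, so m(7) = 6.
  α_2 = 6: Horner steps 9 → 8, so m(6) = 8.
  α_3 = 9: Horner steps 9 → 2, so m(9) = 2.
  α_4 = 1: Horner steps 9 → 7, so m(1) = 7.
  α_5 = 10: Horner steps 9 → 0, so m(10) = 0.
Codeword c = [6, 8, 2, 7, 0] ∈ F_11^5.


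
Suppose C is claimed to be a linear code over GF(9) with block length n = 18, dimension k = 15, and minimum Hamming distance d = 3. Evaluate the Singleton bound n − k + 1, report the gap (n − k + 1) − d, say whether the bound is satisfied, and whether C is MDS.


Singleton RHS = n − k + 1 = 4, slack = 1, bound satisfied, not MDS.

Singleton bound: d ≤ n − k + 1.
Here n = 18, k = 15, so n − k + 1 = 4.
Given d = 3, check d ≤ 4: YES.
Slack = (n − k + 1) − d = 1.
The code is NOT MDS (slack = 1 > 0).
Description: the claimed parameters are [18, 15, 3]_9; such a code would be non-MDS.


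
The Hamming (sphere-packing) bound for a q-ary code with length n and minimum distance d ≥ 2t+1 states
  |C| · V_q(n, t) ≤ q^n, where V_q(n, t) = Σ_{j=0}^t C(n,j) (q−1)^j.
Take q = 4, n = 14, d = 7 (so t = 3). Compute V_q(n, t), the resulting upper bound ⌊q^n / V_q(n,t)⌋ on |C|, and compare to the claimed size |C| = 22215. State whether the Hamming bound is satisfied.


V_q(n, t) = 10690, q^n = 268435456, Hamming bound = 25110, |C| = 22215 ≤ bound (satisfied).

Step 1: Compute V_q(n, t) = Σ_{j=0}^3 C(n, j) (q−1)^j.
  j = 0: C(14,0)·(3)^0 = 1·1 = 1.
  j = 1: C(14,1)·(3)^1 = 14·3 = 42.
  j = 2: C(14,2)·(3)^2 = 91·9 = 819.
  j = 3: C(14,3)·(3)^3 = 364·27 = 9828.
  V_q(n, t) = 1 + 42 + 819 + 9828 = 10690.
Step 2: q^n = 4^14 = 268435456.
Step 3: Hamming bound ⌊q^n / V_q(n,t)⌋ = ⌊268435456/10690⌋ = 25110.
Step 4: Compare |C| = 22215 to 25110: satisfied.
The claimed |C| lies below the Hamming bound.


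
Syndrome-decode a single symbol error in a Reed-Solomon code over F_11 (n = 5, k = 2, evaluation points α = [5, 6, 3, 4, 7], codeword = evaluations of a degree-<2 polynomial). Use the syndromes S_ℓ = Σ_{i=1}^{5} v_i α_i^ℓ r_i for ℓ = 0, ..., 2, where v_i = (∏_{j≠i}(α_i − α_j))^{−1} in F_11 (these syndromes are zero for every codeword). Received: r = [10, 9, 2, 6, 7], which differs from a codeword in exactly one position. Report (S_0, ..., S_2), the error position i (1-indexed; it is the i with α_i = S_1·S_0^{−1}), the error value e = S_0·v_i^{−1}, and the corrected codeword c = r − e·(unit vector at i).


S = (10, 5, 8), error at position 2, error magnitude e = 6, c = [10, 3, 2, 6, 7].

Step 1: column multipliers v_i = (∏_{j≠i}(α_i − α_j))^{−1} mod 11.
  i = 1 (α = 5): (5−6)(5−3)(5−4)(5−7) = (−1)·2·1·(−2) = 4 ≡ 4, so v_1 = 4^{−1} = 3 (mod 11).
  i = 2 (α = 6): (6−5)(6−3)(6−4)(6−7) = 1·3·2·(−1) = −6 ≡ 5, so v_2 = 5^{−1} = 9 (mod 11).
  i = 3 (α = 3): (3−5)(3−6)(3−4)(3−7) = (−2)·(−3)·(−1)·(−4) = 24 ≡ 2, so v_3 = 2^{−1} = 6 (mod 11).
  i = 4 (α = 4): (4−5)(4−6)(4−3)(4−7) = (−1)·(−2)·1·(−3) = −6 ≡ 5, so v_4 = 5^{−1} = 9 (mod 11).
  i = 5 (α = 7): (7−5)(7−6)(7−3)(7−4) = 2·1·4·3 = 24 ≡ 2, so v_5 = 2^{−1} = 6 (mod 11).
  v = [3, 9, 6, 9, 6].
Step 2: syndromes of r = [10, 9, 2, 6, 7] (all sums mod 11).
  S_0 = Σ v_i r_i = 3·10 + 9·9 + 6·2 + 9·6 + 6·7 = 219 ≡ 10.
  S_1 = Σ v_i α_i r_i = 3·5·10 + 9·6·9 + 6·3·2 + 9·4·6 + 6·7·7 = 1182 ≡ 5.
  α_i^2 mod 11 = [3, 3, 9, 5, 5].
  S_2 = Σ v_i α_i^2 r_i = 3·3·10 + 9·3·9 + 6·9·2 + 9·5·6 + 6·5·7 = 921 ≡ 8.
  S = (10, 5, 8) ≠ 0, so r is not a codeword (an error is present).
Step 3: locate the error. For a single error e at position i, S_ℓ = v_i·e·α_i^ℓ, so α_err = S_1/S_0.
  S_0^{−1} = 10^{−1} = 10 (mod 11), so α_err = 5·10 = 50 ≡ 6 = α_2. Error position i = 2.
  Consistency check: S_2/S_1 = 8·9 = 72 ≡ 6 = α_err ✓ (single-error assumption holds).
Step 4: error magnitude e = S_0/v_2 = S_0·∏_{j≠2}(α_2 − α_j) = 10·5 = 50 ≡ 6 (mod 11).
Step 5: correct position 2: c_2 = r_2 − e = 9 − 6 ≡ 3 (mod 11). Hence c = [10, 3, 2, 6, 7].
  Check: interpolating c through the α_i gives m(x) = 1 + 4·x (degree < 2) with m(α_i) = c_i for every i, so c is indeed a codeword.


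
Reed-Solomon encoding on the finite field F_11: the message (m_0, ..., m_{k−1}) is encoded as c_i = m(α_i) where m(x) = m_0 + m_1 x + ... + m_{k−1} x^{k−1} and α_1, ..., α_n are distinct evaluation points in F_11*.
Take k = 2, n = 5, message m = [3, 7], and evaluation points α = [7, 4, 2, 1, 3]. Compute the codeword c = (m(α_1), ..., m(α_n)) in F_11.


c = [8, 9, 6, 10, 2]

Message polynomial: m(x) = 3 + 7·x (mod 11).
For each evaluation point α_i, compute m(α_i) mod 11:
  α_1 = 7: Horner steps 7 → 8, so m(7) = 8.
  α_2 = 4: Horner steps 7 → 9, so m(4) = 9.
  α_3 = 2: Horner steps 7 → 6, so m(2) = 6.
  α_4 = 1: Horner steps 7 → 10, so m(1) = 10.
  α_5 = 3: Horner steps 7 → 2, so m(3) = 2.
Codeword c = [8, 9, 6, 10, 2] ∈ F_11^5.


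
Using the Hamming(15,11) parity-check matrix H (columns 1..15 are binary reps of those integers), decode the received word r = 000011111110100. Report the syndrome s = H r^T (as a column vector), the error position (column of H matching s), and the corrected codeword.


s = (1, 0, 0, 1)^T, error position = 9, corrected codeword c = 000011110110100

Compute s = H r^T mod 2 one row at a time:
  s_1 = 1 + 1 + 1 + 1 + 0 + 1 + 0 + 0 = 5 ≡ 1 (mod 2).
  s_2 = 0 + 1 + 1 + 1 + 0 + 1 + 0 + 0 = 4 ≡ 0 (mod 2).
  s_3 = 0 + 0 + 1 + 1 + 1 + 1 + 0 + 0 = 4 ≡ 0 (mod 2).
  s_4 = 0 + 0 + 1 + 1 + 1 + 1 + 1 + 0 = 5 ≡ 1 (mod 2).
s = (1, 0, 0, 1)^T — this equals column 9 of H (binary 1001), so error is at position 9.
Correct: flip bit 9 of r = 000011111110100 to get c = 000011110110100.


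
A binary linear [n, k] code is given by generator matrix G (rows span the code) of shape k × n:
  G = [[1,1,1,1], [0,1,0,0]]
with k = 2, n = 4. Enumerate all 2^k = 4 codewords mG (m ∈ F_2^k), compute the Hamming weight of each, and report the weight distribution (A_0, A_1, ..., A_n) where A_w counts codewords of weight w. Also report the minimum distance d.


Weight distribution: A_0 = 1, A_1 = 1, A_3 = 1, A_4 = 1. Minimum distance d = 1.

Enumerate all 2^2 = 4 messages m ∈ F_2^2.
For each, compute codeword c = mG in F_2^4, then tally its weight.
  m = 00 → c = 0000, weight = 0.
  m = 10 → c = 1111, weight = 4.
  m = 01 → c = 0100, weight = 1.
  m = 11 → c = 1011, weight = 3.
Tally weights:
  weight 0: 1 codewords.
  weight 1: 1 codewords.
  weight 3: 1 codewords.
  weight 4: 1 codewords.
Minimum distance d = smallest w > 0 with A_w > 0 = 1.
Sanity: Σ A_w = 4 = 2^2 = 4 ✓.


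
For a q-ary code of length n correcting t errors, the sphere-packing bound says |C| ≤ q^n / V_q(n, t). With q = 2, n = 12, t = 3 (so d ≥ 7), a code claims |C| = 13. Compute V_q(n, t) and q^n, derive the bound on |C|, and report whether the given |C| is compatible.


V_q(n, t) = 299, q^n = 4096, Hamming bound = 13, |C| = 13 ≤ bound (satisfied).

Step 1: Compute V_q(n, t) = Σ_{j=0}^3 C(n, j) (q−1)^j.
  j = 0: C(12,0)·(1)^0 = 1·1 = 1.
  j = 1: C(12,1)·(1)^1 = 12·1 = 12.
  j = 2: C(12,2)·(1)^2 = 66·1 = 66.
  j = 3: C(12,3)·(1)^3 = 220·1 = 220.
  V_q(n, t) = 1 + 12 + 66 + 220 = 299.
Step 2: q^n = 2^12 = 4096.
Step 3: Hamming bound ⌊q^n / V_q(n,t)⌋ = ⌊4096/299⌋ = 13.
Step 4: Compare |C| = 13 to 13: satisfied.
The claimed |C| lies at the Hamming bound (tight).


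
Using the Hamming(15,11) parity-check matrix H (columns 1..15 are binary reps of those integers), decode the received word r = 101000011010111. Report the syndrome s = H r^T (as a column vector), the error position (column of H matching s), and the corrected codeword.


s = (0, 1, 0, 0)^T, error position = 4, corrected codeword c = 101100011010111

Compute s = H r^T mod 2 one row at a time:
  s_1 = 1 + 1 + 0 + 1 + 0 + 1 + 1 + 1 = 6 ≡ 0 (mod 2).
  s_2 = 0 + 0 + 0 + 0 + 0 + 1 + 1 + 1 = 3 ≡ 1 (mod 2).
  s_3 = 0 + 1 + 0 + 0 + 0 + 1 + 1 + 1 = 4 ≡ 0 (mod 2).
  s_4 = 1 + 1 + 0 + 0 + 1 + 1 + 1 + 1 = 6 ≡ 0 (mod 2).
s = (0, 1, 0, 0)^T — this equals column 4 of H (binary 0100), so error is at position 4.
Correct: flip bit 4 of r = 101000011010111 to get c = 101100011010111.


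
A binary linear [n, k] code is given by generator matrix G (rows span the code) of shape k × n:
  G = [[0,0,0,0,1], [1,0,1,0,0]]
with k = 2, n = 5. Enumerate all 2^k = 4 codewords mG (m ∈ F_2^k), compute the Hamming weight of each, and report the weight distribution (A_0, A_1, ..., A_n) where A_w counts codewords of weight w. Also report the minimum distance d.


Weight distribution: A_0 = 1, A_1 = 1, A_2 = 1, A_3 = 1. Minimum distance d = 1.

Enumerate all 2^2 = 4 messages m ∈ F_2^2.
For each, compute codeword c = mG in F_2^5, then tally its weight.
  m = 00 → c = 00000, weight = 0.
  m = 10 → c = 00001, weight = 1.
  m = 01 → c = 10100, weight = 2.
  m = 11 → c = 10101, weight = 3.
Tally weights:
  weight 0: 1 codewords.
  weight 1: 1 codewords.
  weight 2: 1 codewords.
  weight 3: 1 codewords.
Minimum distance d = smallest w > 0 with A_w > 0 = 1.
Sanity: Σ A_w = 4 = 2^2 = 4 ✓.


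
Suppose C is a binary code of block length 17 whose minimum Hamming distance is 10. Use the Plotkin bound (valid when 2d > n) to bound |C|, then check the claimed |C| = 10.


Plotkin bound M ≤ 6; given |C| = 10 > bound (violated).

Check applicability: 2d = 20, n = 17.
2d − n = 3 > 0, so Plotkin applies.
Compute d/(2d−n) = 10/3 ≈ 3.3333.
⌊d/(2d−n)⌋ = 3.
Plotkin bound: M ≤ 2·3 = 6.
Given |C| = 10, check: VIOLATED.
This |C| is above the Plotkin bound, so no binary code with n = 17, d = 10 and 10 codewords exists.


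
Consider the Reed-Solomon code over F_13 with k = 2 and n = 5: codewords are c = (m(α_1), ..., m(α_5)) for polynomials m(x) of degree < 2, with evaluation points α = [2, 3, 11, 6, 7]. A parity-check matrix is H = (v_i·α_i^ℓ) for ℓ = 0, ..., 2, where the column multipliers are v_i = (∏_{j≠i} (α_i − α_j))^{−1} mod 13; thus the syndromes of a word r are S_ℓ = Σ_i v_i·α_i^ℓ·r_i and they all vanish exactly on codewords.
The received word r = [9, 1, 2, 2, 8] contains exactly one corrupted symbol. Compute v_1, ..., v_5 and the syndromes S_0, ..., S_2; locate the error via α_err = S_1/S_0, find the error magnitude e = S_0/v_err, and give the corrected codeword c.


S = (8, 9, 2), error at position 4, error magnitude e = 12, c = [9, 1, 2, 3, 8].

Step 1: column multipliers v_i = (∏_{j≠i}(α_i − α_j))^{−1} mod 13.
  i = 1 (α = 2): (2−3)(2−11)(2−6)(2−7) = (−1)·(−9)·(−4)·(−5) = 180 ≡ 11, so v_1 = 11^{−1} = 6 (mod 13).
  i = 2 (α = 3): (3−2)(3−11)(3−6)(3−7) = 1·(−8)·(−3)·(−4) = −96 ≡ 8, so v_2 = 8^{−1} = 5 (mod 13).
  i = 3 (α = 11): (11−2)(11−3)(11−6)(11−7) = 9·8·5·4 = 1440 ≡ 10, so v_3 = 10^{−1} = 4 (mod 13).
  i = 4 (α = 6): (6−2)(6−3)(6−11)(6−7) = 4·3·(−5)·(−1) = 60 ≡ 8, so v_4 = 8^{−1} = 5 (mod 13).
  i = 5 (α = 7): (7−2)(7−3)(7−11)(7−6) = 5·4·(−4)·1 = −80 ≡ 11, so v_5 = 11^{−1} = 6 (mod 13).
  v = [6, 5, 4, 5, 6].
Step 2: syndromes of r = [9, 1, 2, 2, 8] (all sums mod 13).
  S_0 = Σ v_i r_i = 6·9 + 5·1 + 4·2 + 5·2 + 6·8 = 125 ≡ 8.
  S_1 = Σ v_i α_i r_i = 6·2·9 + 5·3·1 + 4·11·2 + 5·6·2 + 6·7·8 = 607 ≡ 9.
  α_i^2 mod 13 = [4, 9, 4, 10, 10].
  S_2 = Σ v_i α_i^2 r_i = 6·4·9 + 5·9·1 + 4·4·2 + 5·10·2 + 6·10·8 = 873 ≡ 2.
  S = (8, 9, 2) ≠ 0, so r is not a codeword (an error is present).
Step 3: locate the error. For a single error e at position i, S_ℓ = v_i·e·α_i^ℓ, so α_err = S_1/S_0.
  S_0^{−1} = 8^{−1} = 5 (mod 13), so α_err = 9·5 = 45 ≡ 6 = α_4. Error position i = 4.
  Consistency check: S_2/S_1 = 2·3 = 6 ≡ 6 = α_err ✓ (single-error assumption holds).
Step 4: error magnitude e = S_0/v_4 = S_0·∏_{j≠4}(α_4 − α_j) = 8·8 = 64 ≡ 12 (mod 13).
Step 5: correct position 4: c_4 = r_4 − e = 2 − 12 ≡ 3 (mod 13). Hence c = [9, 1, 2, 3, 8].
  Check: interpolating c through the α_i gives m(x) = 12 + 5·x (degree < 2) with m(α_i) = c_i for every i, so c is indeed a codeword.


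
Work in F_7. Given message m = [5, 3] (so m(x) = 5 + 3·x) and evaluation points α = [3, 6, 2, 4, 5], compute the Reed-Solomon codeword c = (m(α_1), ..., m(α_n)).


c = [0, 2, 4, 3, 6]

Message polynomial: m(x) = 5 + 3·x (mod 7).
For each evaluation point α_i, compute m(α_i) mod 7:
  α_1 = 3: Horner steps 3 → 0, so m(3) = 0.
  α_2 = 6: Horner steps 3 → 2, so m(6) = 2.
  α_3 = 2: Horner steps 3 → 4, so m(2) = 4.
  α_4 = 4: Horner steps 3 → 3, so m(4) = 3.
  α_5 = 5: Horner steps 3 → 6, so m(5) = 6.
Codeword c = [0, 2, 4, 3, 6] ∈ F_7^5.


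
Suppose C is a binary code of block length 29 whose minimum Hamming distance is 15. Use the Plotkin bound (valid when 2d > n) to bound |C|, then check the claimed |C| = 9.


Plotkin bound M ≤ 30; given |C| = 9 ≤ bound (satisfied).

Check applicability: 2d = 30, n = 29.
2d − n = 1 > 0, so Plotkin applies.
Compute d/(2d−n) = 15/1 ≈ 15.0000.
⌊d/(2d−n)⌋ = 15.
Plotkin bound: M ≤ 2·15 = 30.
Given |C| = 9, check: satisfied.
This |C| is below the Plotkin bound.


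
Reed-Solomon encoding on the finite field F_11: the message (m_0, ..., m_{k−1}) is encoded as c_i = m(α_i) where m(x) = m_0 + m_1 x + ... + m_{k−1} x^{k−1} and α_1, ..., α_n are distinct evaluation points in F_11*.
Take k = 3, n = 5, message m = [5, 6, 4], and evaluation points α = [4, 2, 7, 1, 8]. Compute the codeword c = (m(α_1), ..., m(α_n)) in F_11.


c = [5, 0, 1, 4, 1]

Message polynomial: m(x) = 5 + 6·x + 4·x^2 (mod 11).
For each evaluation point α_i, compute m(α_i) mod 11:
  α_1 = 4: Horner steps 4 → 0 → 5, so m(4) = 5.
  α_2 = 2: Horner steps 4 → 3 → 0, so m(2) = 0.
  α_3 = 7: Horner steps 4 → 1 → 1, so m(7) = 1.
  α_4 = 1: Horner steps 4 → 10 → 4, so m(1) = 4.
  α_5 = 8: Horner steps 4 → 5 → 1, so m(8) = 1.
Codeword c = [5, 0, 1, 4, 1] ∈ F_11^5.


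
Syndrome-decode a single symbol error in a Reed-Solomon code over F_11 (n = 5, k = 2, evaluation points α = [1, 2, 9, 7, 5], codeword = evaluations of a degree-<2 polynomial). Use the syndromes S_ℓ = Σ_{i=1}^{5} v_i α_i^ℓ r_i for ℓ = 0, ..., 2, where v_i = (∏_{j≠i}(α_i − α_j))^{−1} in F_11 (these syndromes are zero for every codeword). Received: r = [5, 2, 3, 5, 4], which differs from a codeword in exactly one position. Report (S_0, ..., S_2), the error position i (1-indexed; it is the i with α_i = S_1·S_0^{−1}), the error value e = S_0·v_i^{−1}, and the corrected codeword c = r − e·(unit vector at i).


S = (7, 5, 2), error at position 4, error magnitude e = 7, c = [5, 2, 3, 9, 4].

Step 1: column multipliers v_i = (∏_{j≠i}(α_i − α_j))^{−1} mod 11.
  i = 1 (α = 1): (1−2)(1−9)(1−7)(1−5) = (−1)·(−8)·(−6)·(−4) = 192 ≡ 5, so v_1 = 5^{−1} = 9 (mod 11).
  i = 2 (α = 2): (2−1)(2−9)(2−7)(2−5) = 1·(−7)·(−5)·(−3) = −105 ≡ 5, so v_2 = 5^{−1} = 9 (mod 11).
  i = 3 (α = 9): (9−1)(9−2)(9−7)(9−5) = 8·7·2·4 = 448 ≡ 8, so v_3 = 8^{−1} = 7 (mod 11).
  i = 4 (α = 7): (7−1)(7−2)(7−9)(7−5) = 6·5·(−2)·2 = −120 ≡ 1, so v_4 = 1^{−1} = 1 (mod 11).
  i = 5 (α = 5): (5−1)(5−2)(5−9)(5−7) = 4·3·(−4)·(−2) = 96 ≡ 8, so v_5 = 8^{−1} = 7 (mod 11).
  v = [9, 9, 7, 1, 7].
Step 2: syndromes of r = [5, 2, 3, 5, 4] (all sums mod 11).
  S_0 = Σ v_i r_i = 9·5 + 9·2 + 7·3 + 1·5 + 7·4 = 117 ≡ 7.
  S_1 = Σ v_i α_i r_i = 9·1·5 + 9·2·2 + 7·9·3 + 1·7·5 + 7·5·4 = 445 ≡ 5.
  α_i^2 mod 11 = [1, 4, 4, 5, 3].
  S_2 = Σ v_i α_i^2 r_i = 9·1·5 + 9·4·2 + 7·4·3 + 1·5·5 + 7·3·4 = 310 ≡ 2.
  S = (7, 5, 2) ≠ 0, so r is not a codeword (an error is present).
Step 3: locate the error. For a single error e at position i, S_ℓ = v_i·e·α_i^ℓ, so α_err = S_1/S_0.
  S_0^{−1} = 7^{−1} = 8 (mod 11), so α_err = 5·8 = 40 ≡ 7 = α_4. Error position i = 4.
  Consistency check: S_2/S_1 = 2·9 = 18 ≡ 7 = α_err ✓ (single-error assumption holds).
Step 4: error magnitude e = S_0/v_4 = S_0·∏_{j≠4}(α_4 − α_j) = 7·1 = 7 ≡ 7 (mod 11).
Step 5: correct position 4: c_4 = r_4 − e = 5 − 7 ≡ 9 (mod 11). Hence c = [5, 2, 3, 9, 4].
  Check: interpolating c through the α_i gives m(x) = 8 + 8·x (degree < 2) with m(α_i) = c_i for every i, so c is indeed a codeword.


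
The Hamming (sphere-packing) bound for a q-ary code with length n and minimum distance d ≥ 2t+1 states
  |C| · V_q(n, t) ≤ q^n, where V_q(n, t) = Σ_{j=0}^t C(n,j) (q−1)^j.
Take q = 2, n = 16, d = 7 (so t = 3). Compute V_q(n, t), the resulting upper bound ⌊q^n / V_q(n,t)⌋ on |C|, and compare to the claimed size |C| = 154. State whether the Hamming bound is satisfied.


V_q(n, t) = 697, q^n = 65536, Hamming bound = 94, |C| = 154 > bound (violated).

Step 1: Compute V_q(n, t) = Σ_{j=0}^3 C(n, j) (q−1)^j.
  j = 0: C(16,0)·(1)^0 = 1·1 = 1.
  j = 1: C(16,1)·(1)^1 = 16·1 = 16.
  j = 2: C(16,2)·(1)^2 = 120·1 = 120.
  j = 3: C(16,3)·(1)^3 = 560·1 = 560.
  V_q(n, t) = 1 + 16 + 120 + 560 = 697.
Step 2: q^n = 2^16 = 65536.
Step 3: Hamming bound ⌊q^n / V_q(n,t)⌋ = ⌊65536/697⌋ = 94.
Step 4: Compare |C| = 154 to 94: violated.
The claimed |C| lies above the Hamming bound, so no 2-ary code of length 16 with d ≥ 7 can have 154 codewords.


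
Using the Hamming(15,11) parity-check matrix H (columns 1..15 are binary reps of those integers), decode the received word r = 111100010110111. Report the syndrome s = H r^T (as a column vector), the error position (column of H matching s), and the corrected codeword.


s = (0, 0, 0, 1)^T, error position = 1, corrected codeword c = 011100010110111

Compute s = H r^T mod 2 one row at a time:
  s_1 = 1 + 0 + 1 + 1 + 0 + 1 + 1 + 1 = 6 ≡ 0 (mod 2).
  s_2 = 1 + 0 + 0 + 0 + 0 + 1 + 1 + 1 = 4 ≡ 0 (mod 2).
  s_3 = 1 + 1 + 0 + 0 + 1 + 1 + 1 + 1 = 6 ≡ 0 (mod 2).
  s_4 = 1 + 1 + 0 + 0 + 0 + 1 + 1 + 1 = 5 ≡ 1 (mod 2).
s = (0, 0, 0, 1)^T — this equals column 1 of H (binary 0001), so error is at position 1.
Correct: flip bit 1 of r = 111100010110111 to get c = 011100010110111.


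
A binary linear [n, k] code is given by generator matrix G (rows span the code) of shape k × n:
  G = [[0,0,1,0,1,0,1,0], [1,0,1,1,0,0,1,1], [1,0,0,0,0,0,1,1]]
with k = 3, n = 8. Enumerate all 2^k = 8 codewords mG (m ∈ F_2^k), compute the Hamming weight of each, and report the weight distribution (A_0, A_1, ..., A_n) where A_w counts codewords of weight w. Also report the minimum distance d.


Weight distribution: A_0 = 1, A_2 = 1, A_3 = 3, A_4 = 2, A_5 = 1. Minimum distance d = 2.

Enumerate all 2^3 = 8 messages m ∈ F_2^3.
For each, compute codeword c = mG in F_2^8, then tally its weight.
  m = 000 → c = 00000000, weight = 0.
  m = 100 → c = 00101010, weight = 3.
  m = 010 → c = 10110011, weight = 5.
  m = 110 → c = 10011001, weight = 4.
  m = 001 → c = 10000011, weight = 3.
  m = 101 → c = 10101001, weight = 4.
  m = 011 → c = 00110000, weight = 2.
  m = 111 → c = 00011010, weight = 3.
Tally weights:
  weight 0: 1 codewords.
  weight 2: 1 codewords.
  weight 3: 3 codewords.
  weight 4: 2 codewords.
  weight 5: 1 codewords.
Minimum distance d = smallest w > 0 with A_w > 0 = 2.
Sanity: Σ A_w = 8 = 2^3 = 8 ✓.


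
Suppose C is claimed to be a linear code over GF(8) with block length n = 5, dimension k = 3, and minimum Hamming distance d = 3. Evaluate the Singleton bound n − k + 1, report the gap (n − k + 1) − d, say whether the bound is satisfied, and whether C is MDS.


Singleton RHS = n − k + 1 = 3, slack = 0, bound satisfied, MDS.

Singleton bound: d ≤ n − k + 1.
Here n = 5, k = 3, so n − k + 1 = 3.
Given d = 3, check d ≤ 3: YES.
Slack = (n − k + 1) − d = 0.
The code is MDS (slack = 0).
Description: the claimed parameters are [5, 3, 3]_8; such a code would be MDS (meets Singleton bound).


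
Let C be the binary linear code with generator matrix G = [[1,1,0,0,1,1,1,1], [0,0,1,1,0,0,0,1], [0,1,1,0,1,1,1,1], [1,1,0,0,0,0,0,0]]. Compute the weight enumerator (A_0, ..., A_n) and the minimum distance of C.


Weight distribution: A_0 = 1, A_2 = 3, A_3 = 3, A_4 = 1, A_5 = 4, A_6 = 3, A_7 = 1. Minimum distance d = 2.

Enumerate all 2^4 = 16 messages m ∈ F_2^4.
For each, compute codeword c = mG in F_2^8, then tally its weight.
  m = 0000 → c = 00000000, weight = 0.
  m = 1000 → c = 11001111, weight = 6.
  m = 0100 → c = 00110001, weight = 3.
  m = 1100 → c = 11111110, weight = 7.
  m = 0010 → c = 01101111, weight = 6.
  m = 1010 → c = 10100000, weight = 2.
  m = 0110 → c = 01011110, weight = 5.
  m = 1110 → c = 10010001, weight = 3.
  m = 0001 → c = 11000000, weight = 2.
  m = 1001 → c = 00001111, weight = 4.
  m = 0101 → c = 11110001, weight = 5.
  m = 1101 → c = 00111110, weight = 5.
  m = 0011 → c = 10101111, weight = 6.
  m = 1011 → c = 01100000, weight = 2.
  m = 0111 → c = 10011110, weight = 5.
  m = 1111 → c = 01010001, weight = 3.
Tally weights:
  weight 0: 1 codewords.
  weight 2: 3 codewords.
  weight 3: 3 codewords.
  weight 4: 1 codewords.
  weight 5: 4 codewords.
  weight 6: 3 codewords.
  weight 7: 1 codewords.
Minimum distance d = smallest w > 0 with A_w > 0 = 2.
Sanity: Σ A_w = 16 = 2^4 = 16 ✓.
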